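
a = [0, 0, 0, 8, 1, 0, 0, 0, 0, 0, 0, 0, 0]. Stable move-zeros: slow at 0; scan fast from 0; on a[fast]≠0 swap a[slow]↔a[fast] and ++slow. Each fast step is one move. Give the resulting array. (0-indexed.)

[8, 1, 0, 0, 0, 0, 0, 0, 0, 0, 0, 0, 0]

(s=0,f=0) a[fast]=0 → fast++
(s=0,f=1) a[fast]=0 → fast++
(s=0,f=2) a[fast]=0 → fast++
(s=0,f=3) a[fast]=8≠0 swap→a[0]=8 → slow++,fast++
(s=1,f=4) a[fast]=1≠0 swap→a[1]=1 → slow++,fast++
(s=2,f=5) a[fast]=0 → fast++
(s=2,f=6) a[fast]=0 → fast++
(s=2,f=7) a[fast]=0 → fast++
(s=2,f=8) a[fast]=0 → fast++
(s=2,f=9) a[fast]=0 → fast++
(s=2,f=10) a[fast]=0 → fast++
(s=2,f=11) a[fast]=0 → fast++
(s=2,f=12) a[fast]=0 → fast++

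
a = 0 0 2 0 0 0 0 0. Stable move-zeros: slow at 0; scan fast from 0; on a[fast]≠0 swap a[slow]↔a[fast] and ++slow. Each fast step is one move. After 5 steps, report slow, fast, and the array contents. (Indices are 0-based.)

slow=1, fast=5, a=[2, 0, 0, 0, 0, 0, 0, 0]

slow=0 fast=0: a[fast]=0, fast++
slow=0 fast=1: a[fast]=0, fast++
slow=0 fast=2: a[fast]=2≠0 swap→a[0]=2, slow++,fast++
slow=1 fast=3: a[fast]=0, fast++
slow=1 fast=4: a[fast]=0, fast++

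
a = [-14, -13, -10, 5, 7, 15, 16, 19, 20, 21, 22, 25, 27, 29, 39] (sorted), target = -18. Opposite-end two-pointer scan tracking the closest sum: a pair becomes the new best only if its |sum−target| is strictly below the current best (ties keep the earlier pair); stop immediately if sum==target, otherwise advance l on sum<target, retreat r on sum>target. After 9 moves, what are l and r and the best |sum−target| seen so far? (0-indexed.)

l=0, r=5, best |Δ|=20

l=0 r=14: -14+39=25 d=43 *, r--
l=0 r=13: -14+29=15 d=33 *, r--
l=0 r=12: -14+27=13 d=31 *, r--
l=0 r=11: -14+25=11 d=29 *, r--
l=0 r=10: -14+22=8 d=26 *, r--
l=0 r=9: -14+21=7 d=25 *, r--
l=0 r=8: -14+20=6 d=24 *, r--
l=0 r=7: -14+19=5 d=23 *, r--
l=0 r=6: -14+16=2 d=20 *, r--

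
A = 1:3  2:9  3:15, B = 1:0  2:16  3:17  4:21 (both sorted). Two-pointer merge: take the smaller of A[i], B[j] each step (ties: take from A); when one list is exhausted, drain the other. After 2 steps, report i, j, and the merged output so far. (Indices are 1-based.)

i=2, j=2, merged so far=[0, 3]

i=1 j=1: A[i]=3>B[j]=0 take 0, j++
i=1 j=2: A[i]=3<=B[j]=16 take 3, i++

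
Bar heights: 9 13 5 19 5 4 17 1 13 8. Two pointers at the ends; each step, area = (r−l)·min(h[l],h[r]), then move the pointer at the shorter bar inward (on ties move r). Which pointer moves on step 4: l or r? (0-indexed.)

[0,9] min(9,8)*9=72 best=72 * → r--
[0,8] min(9,13)*8=72 best=72 → l++
[1,8] min(13,13)*7=91 best=91 * → r--
[1,7] min(13,1)*6=6 best=91 → r--

r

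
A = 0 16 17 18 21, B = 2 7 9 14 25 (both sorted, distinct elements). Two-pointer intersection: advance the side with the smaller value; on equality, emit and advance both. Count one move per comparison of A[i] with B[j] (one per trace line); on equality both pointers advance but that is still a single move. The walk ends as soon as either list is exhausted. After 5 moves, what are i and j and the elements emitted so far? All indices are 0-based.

i=0 j=0: 0<2, i++
i=1 j=0: 16>2, j++
i=1 j=1: 16>7, j++
i=1 j=2: 16>9, j++
i=1 j=3: 16>14, j++

i=1, j=4, emitted=[]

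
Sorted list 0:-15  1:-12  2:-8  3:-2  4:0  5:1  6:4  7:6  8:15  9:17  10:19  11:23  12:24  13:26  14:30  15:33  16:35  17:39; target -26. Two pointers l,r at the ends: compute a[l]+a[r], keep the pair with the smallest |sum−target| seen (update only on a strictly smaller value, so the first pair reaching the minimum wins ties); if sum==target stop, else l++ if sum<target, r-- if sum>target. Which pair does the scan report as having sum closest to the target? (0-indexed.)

[0,17] -15+39=24 d=50 * → r--
[0,16] -15+35=20 d=46 * → r--
[0,15] -15+33=18 d=44 * → r--
[0,14] -15+30=15 d=41 * → r--
[0,13] -15+26=11 d=37 * → r--
[0,12] -15+24=9 d=35 * → r--
[0,11] -15+23=8 d=34 * → r--
[0,10] -15+19=4 d=30 * → r--
[0,9] -15+17=2 d=28 * → r--
[0,8] -15+15=0 d=26 * → r--
[0,7] -15+6=-9 d=17 * → r--
[0,6] -15+4=-11 d=15 * → r--
[0,5] -15+1=-14 d=12 * → r--
[0,4] -15+0=-15 d=11 * → r--
[0,3] -15+-2=-17 d=9 * → r--
[0,2] -15+-8=-23 d=3 * → r--
[0,1] -15+-12=-27 d=1 * → l++

pair (-15, -12) with sum -27 (|Δ|=1)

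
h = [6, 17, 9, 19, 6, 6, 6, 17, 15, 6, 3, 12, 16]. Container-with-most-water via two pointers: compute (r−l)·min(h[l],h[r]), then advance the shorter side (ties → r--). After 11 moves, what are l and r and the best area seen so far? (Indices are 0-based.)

[0,12] min(6,16)*12=72 best=72 * → l++
[1,12] min(17,16)*11=176 best=176 * → r--
[1,11] min(17,12)*10=120 best=176 → r--
[1,10] min(17,3)*9=27 best=176 → r--
[1,9] min(17,6)*8=48 best=176 → r--
[1,8] min(17,15)*7=105 best=176 → r--
[1,7] min(17,17)*6=102 best=176 → r--
[1,6] min(17,6)*5=30 best=176 → r--
[1,5] min(17,6)*4=24 best=176 → r--
[1,4] min(17,6)*3=18 best=176 → r--
[1,3] min(17,19)*2=34 best=176 → l++

l=2, r=3, best area=176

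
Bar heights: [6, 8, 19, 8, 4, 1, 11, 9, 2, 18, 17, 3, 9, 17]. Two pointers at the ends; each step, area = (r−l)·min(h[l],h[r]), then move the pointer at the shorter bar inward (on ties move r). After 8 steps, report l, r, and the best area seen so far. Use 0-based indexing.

l=0 r=13: min(6,17)*13=78 best=78 *, l++
l=1 r=13: min(8,17)*12=96 best=96 *, l++
l=2 r=13: min(19,17)*11=187 best=187 *, r--
l=2 r=12: min(19,9)*10=90 best=187, r--
l=2 r=11: min(19,3)*9=27 best=187, r--
l=2 r=10: min(19,17)*8=136 best=187, r--
l=2 r=9: min(19,18)*7=126 best=187, r--
l=2 r=8: min(19,2)*6=12 best=187, r--

l=2, r=7, best area=187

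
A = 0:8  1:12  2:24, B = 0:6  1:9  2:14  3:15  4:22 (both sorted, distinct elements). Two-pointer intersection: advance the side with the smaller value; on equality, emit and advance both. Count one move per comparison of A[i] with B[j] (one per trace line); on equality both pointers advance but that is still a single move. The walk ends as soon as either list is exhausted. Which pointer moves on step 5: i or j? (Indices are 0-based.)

j

[i=0,j=0] 8>6 → j++
[i=0,j=1] 8<9 → i++
[i=1,j=1] 12>9 → j++
[i=1,j=2] 12<14 → i++
[i=2,j=2] 24>14 → j++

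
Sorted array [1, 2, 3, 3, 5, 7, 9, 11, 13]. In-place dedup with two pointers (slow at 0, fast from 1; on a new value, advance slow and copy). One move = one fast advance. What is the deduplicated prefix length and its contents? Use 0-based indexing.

(s=0,f=1) a[fast]=2≠a[slow]=1 write a[1]=2 → slow++,fast++
(s=1,f=2) a[fast]=3≠a[slow]=2 write a[2]=3 → slow++,fast++
(s=2,f=3) a[fast]=3=a[slow] dup → fast++
(s=2,f=4) a[fast]=5≠a[slow]=3 write a[3]=5 → slow++,fast++
(s=3,f=5) a[fast]=7≠a[slow]=5 write a[4]=7 → slow++,fast++
(s=4,f=6) a[fast]=9≠a[slow]=7 write a[5]=9 → slow++,fast++
(s=5,f=7) a[fast]=11≠a[slow]=9 write a[6]=11 → slow++,fast++
(s=6,f=8) a[fast]=13≠a[slow]=11 write a[7]=13 → slow++,fast++

length 8; prefix = [1, 2, 3, 5, 7, 9, 11, 13]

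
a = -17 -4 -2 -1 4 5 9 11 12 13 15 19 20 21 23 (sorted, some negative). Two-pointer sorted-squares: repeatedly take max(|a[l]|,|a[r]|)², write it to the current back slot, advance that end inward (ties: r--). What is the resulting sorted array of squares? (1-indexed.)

l=1 r=15: |-17|<=|23| out[15]=529, r--
l=1 r=14: |-17|<=|21| out[14]=441, r--
l=1 r=13: |-17|<=|20| out[13]=400, r--
l=1 r=12: |-17|<=|19| out[12]=361, r--
l=1 r=11: |-17|>|15| out[11]=289, l++
l=2 r=11: |-4|<=|15| out[10]=225, r--
l=2 r=10: |-4|<=|13| out[9]=169, r--
l=2 r=9: |-4|<=|12| out[8]=144, r--
l=2 r=8: |-4|<=|11| out[7]=121, r--
l=2 r=7: |-4|<=|9| out[6]=81, r--
l=2 r=6: |-4|<=|5| out[5]=25, r--
l=2 r=5: |-4|<=|4| out[4]=16, r--
l=2 r=4: |-4|>|-1| out[3]=16, l++
l=3 r=4: |-2|>|-1| out[2]=4, l++
l=4 r=4: |-1|<=|-1| out[1]=1, r--

[1, 4, 16, 16, 25, 81, 121, 144, 169, 225, 289, 361, 400, 441, 529]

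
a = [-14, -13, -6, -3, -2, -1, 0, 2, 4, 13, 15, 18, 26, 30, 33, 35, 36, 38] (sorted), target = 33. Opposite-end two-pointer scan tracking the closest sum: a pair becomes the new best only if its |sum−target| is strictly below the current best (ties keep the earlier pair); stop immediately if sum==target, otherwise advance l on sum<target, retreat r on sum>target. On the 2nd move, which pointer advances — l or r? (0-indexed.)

l=0 r=17: -14+38=24 d=9 *, l++
l=1 r=17: -13+38=25 d=8 *, l++

l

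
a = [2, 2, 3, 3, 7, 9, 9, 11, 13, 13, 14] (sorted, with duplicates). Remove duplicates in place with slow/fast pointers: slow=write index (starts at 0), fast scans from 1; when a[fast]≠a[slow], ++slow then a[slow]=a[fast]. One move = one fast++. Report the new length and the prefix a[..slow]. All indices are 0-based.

length 7; prefix = [2, 3, 7, 9, 11, 13, 14]

slow=0 fast=1: a[fast]=2=a[slow] dup, fast++
slow=0 fast=2: a[fast]=3≠a[slow]=2 write a[1]=3, slow++,fast++
slow=1 fast=3: a[fast]=3=a[slow] dup, fast++
slow=1 fast=4: a[fast]=7≠a[slow]=3 write a[2]=7, slow++,fast++
slow=2 fast=5: a[fast]=9≠a[slow]=7 write a[3]=9, slow++,fast++
slow=3 fast=6: a[fast]=9=a[slow] dup, fast++
slow=3 fast=7: a[fast]=11≠a[slow]=9 write a[4]=11, slow++,fast++
slow=4 fast=8: a[fast]=13≠a[slow]=11 write a[5]=13, slow++,fast++
slow=5 fast=9: a[fast]=13=a[slow] dup, fast++
slow=5 fast=10: a[fast]=14≠a[slow]=13 write a[6]=14, slow++,fast++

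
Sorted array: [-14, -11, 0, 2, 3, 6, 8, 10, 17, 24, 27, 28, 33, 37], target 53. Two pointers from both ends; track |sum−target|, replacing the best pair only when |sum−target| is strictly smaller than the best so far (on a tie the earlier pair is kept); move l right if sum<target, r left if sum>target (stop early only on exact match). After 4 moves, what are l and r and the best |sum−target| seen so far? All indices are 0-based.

l=4, r=13, best |Δ|=14

[0,13] -14+37=23 d=30 * → l++
[1,13] -11+37=26 d=27 * → l++
[2,13] 0+37=37 d=16 * → l++
[3,13] 2+37=39 d=14 * → l++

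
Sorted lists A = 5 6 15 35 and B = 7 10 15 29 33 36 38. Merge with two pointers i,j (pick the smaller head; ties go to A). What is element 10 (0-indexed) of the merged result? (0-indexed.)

merged[10] = 38

i=0 j=0: A[i]=5<=B[j]=7 take 5, i++
i=1 j=0: A[i]=6<=B[j]=7 take 6, i++
i=2 j=0: A[i]=15>B[j]=7 take 7, j++
i=2 j=1: A[i]=15>B[j]=10 take 10, j++
i=2 j=2: A[i]=15<=B[j]=15 take 15, i++
i=3 j=2: A[i]=35>B[j]=15 take 15, j++
i=3 j=3: A[i]=35>B[j]=29 take 29, j++
i=3 j=4: A[i]=35>B[j]=33 take 33, j++
i=3 j=5: A[i]=35<=B[j]=36 take 35, i++
i=4 j=5: A done, take B[j]=36, j++
i=4 j=6: A done, take B[j]=38, j++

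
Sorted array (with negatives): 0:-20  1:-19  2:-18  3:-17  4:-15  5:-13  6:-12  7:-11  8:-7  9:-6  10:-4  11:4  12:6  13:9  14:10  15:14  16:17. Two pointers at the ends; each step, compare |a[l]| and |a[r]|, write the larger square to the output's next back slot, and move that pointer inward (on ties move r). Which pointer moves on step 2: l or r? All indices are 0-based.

l

[0,16] |-20|>|17| out[16]=400 → l++
[1,16] |-19|>|17| out[15]=361 → l++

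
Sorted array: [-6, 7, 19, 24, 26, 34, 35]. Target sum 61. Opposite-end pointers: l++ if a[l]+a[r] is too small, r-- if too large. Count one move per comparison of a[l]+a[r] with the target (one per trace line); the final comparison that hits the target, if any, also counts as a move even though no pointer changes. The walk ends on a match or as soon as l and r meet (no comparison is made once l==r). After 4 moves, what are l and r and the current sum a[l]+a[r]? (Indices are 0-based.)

l=4, r=6, sum=61

[0,6] -6+35=29 <61 → l++
[1,6] 7+35=42 <61 → l++
[2,6] 19+35=54 <61 → l++
[3,6] 24+35=59 <61 → l++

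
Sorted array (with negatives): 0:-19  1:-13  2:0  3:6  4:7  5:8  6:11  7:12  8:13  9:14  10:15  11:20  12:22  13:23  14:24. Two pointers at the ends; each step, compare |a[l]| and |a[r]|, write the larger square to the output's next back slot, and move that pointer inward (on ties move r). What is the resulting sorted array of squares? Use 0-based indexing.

[0, 36, 49, 64, 121, 144, 169, 169, 196, 225, 361, 400, 484, 529, 576]

l=0 r=14: |-19|<=|24| out[14]=576, r--
l=0 r=13: |-19|<=|23| out[13]=529, r--
l=0 r=12: |-19|<=|22| out[12]=484, r--
l=0 r=11: |-19|<=|20| out[11]=400, r--
l=0 r=10: |-19|>|15| out[10]=361, l++
l=1 r=10: |-13|<=|15| out[9]=225, r--
l=1 r=9: |-13|<=|14| out[8]=196, r--
l=1 r=8: |-13|<=|13| out[7]=169, r--
l=1 r=7: |-13|>|12| out[6]=169, l++
l=2 r=7: |0|<=|12| out[5]=144, r--
l=2 r=6: |0|<=|11| out[4]=121, r--
l=2 r=5: |0|<=|8| out[3]=64, r--
l=2 r=4: |0|<=|7| out[2]=49, r--
l=2 r=3: |0|<=|6| out[1]=36, r--
l=2 r=2: |0|<=|0| out[0]=0, r--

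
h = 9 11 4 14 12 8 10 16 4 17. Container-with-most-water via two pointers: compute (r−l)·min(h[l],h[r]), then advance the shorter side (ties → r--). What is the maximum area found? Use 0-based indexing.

max area = 88

l=0 r=9: min(9,17)*9=81 best=81 *, l++
l=1 r=9: min(11,17)*8=88 best=88 *, l++
l=2 r=9: min(4,17)*7=28 best=88, l++
l=3 r=9: min(14,17)*6=84 best=88, l++
l=4 r=9: min(12,17)*5=60 best=88, l++
l=5 r=9: min(8,17)*4=32 best=88, l++
l=6 r=9: min(10,17)*3=30 best=88, l++
l=7 r=9: min(16,17)*2=32 best=88, l++
l=8 r=9: min(4,17)*1=4 best=88, l++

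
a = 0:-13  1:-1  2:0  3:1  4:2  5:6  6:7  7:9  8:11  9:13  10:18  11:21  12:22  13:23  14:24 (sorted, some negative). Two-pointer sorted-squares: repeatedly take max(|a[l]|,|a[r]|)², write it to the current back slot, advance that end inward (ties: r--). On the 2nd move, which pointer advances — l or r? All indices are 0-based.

r

l=0 r=14: |-13|<=|24| out[14]=576, r--
l=0 r=13: |-13|<=|23| out[13]=529, r--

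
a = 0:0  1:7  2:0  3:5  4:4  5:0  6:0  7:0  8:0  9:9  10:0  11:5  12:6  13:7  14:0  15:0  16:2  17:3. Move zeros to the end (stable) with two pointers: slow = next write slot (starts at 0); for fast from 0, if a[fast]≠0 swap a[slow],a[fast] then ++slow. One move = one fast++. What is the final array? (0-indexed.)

(s=0,f=0) a[fast]=0 → fast++
(s=0,f=1) a[fast]=7≠0 swap→a[0]=7 → slow++,fast++
(s=1,f=2) a[fast]=0 → fast++
(s=1,f=3) a[fast]=5≠0 swap→a[1]=5 → slow++,fast++
(s=2,f=4) a[fast]=4≠0 swap→a[2]=4 → slow++,fast++
(s=3,f=5) a[fast]=0 → fast++
(s=3,f=6) a[fast]=0 → fast++
(s=3,f=7) a[fast]=0 → fast++
(s=3,f=8) a[fast]=0 → fast++
(s=3,f=9) a[fast]=9≠0 swap→a[3]=9 → slow++,fast++
(s=4,f=10) a[fast]=0 → fast++
(s=4,f=11) a[fast]=5≠0 swap→a[4]=5 → slow++,fast++
(s=5,f=12) a[fast]=6≠0 swap→a[5]=6 → slow++,fast++
(s=6,f=13) a[fast]=7≠0 swap→a[6]=7 → slow++,fast++
(s=7,f=14) a[fast]=0 → fast++
(s=7,f=15) a[fast]=0 → fast++
(s=7,f=16) a[fast]=2≠0 swap→a[7]=2 → slow++,fast++
(s=8,f=17) a[fast]=3≠0 swap→a[8]=3 → slow++,fast++

[7, 5, 4, 9, 5, 6, 7, 2, 3, 0, 0, 0, 0, 0, 0, 0, 0, 0]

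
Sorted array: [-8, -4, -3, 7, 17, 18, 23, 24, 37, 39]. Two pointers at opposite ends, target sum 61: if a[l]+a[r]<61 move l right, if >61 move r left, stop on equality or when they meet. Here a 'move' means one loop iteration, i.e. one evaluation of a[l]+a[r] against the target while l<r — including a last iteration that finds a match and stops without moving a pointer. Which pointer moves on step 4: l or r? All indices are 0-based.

l

l=0 r=9: -8+39=31 <61, l++
l=1 r=9: -4+39=35 <61, l++
l=2 r=9: -3+39=36 <61, l++
l=3 r=9: 7+39=46 <61, l++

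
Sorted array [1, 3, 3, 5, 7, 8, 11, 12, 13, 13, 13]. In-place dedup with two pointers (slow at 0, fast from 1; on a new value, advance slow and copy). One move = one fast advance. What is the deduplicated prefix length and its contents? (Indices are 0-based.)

slow=0 fast=1: a[fast]=3≠a[slow]=1 write a[1]=3, slow++,fast++
slow=1 fast=2: a[fast]=3=a[slow] dup, fast++
slow=1 fast=3: a[fast]=5≠a[slow]=3 write a[2]=5, slow++,fast++
slow=2 fast=4: a[fast]=7≠a[slow]=5 write a[3]=7, slow++,fast++
slow=3 fast=5: a[fast]=8≠a[slow]=7 write a[4]=8, slow++,fast++
slow=4 fast=6: a[fast]=11≠a[slow]=8 write a[5]=11, slow++,fast++
slow=5 fast=7: a[fast]=12≠a[slow]=11 write a[6]=12, slow++,fast++
slow=6 fast=8: a[fast]=13≠a[slow]=12 write a[7]=13, slow++,fast++
slow=7 fast=9: a[fast]=13=a[slow] dup, fast++
slow=7 fast=10: a[fast]=13=a[slow] dup, fast++

length 8; prefix = [1, 3, 5, 7, 8, 11, 12, 13]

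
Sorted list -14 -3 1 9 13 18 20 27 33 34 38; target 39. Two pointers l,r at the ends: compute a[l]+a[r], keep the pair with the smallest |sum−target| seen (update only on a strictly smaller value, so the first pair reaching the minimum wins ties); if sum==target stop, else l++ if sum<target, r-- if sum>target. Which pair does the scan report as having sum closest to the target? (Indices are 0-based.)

l=0 r=10: -14+38=24 d=15 *, l++
l=1 r=10: -3+38=35 d=4 *, l++
l=2 r=10: 1+38=39 d=0 *, stop

pair (1, 38) with sum 39 (|Δ|=0)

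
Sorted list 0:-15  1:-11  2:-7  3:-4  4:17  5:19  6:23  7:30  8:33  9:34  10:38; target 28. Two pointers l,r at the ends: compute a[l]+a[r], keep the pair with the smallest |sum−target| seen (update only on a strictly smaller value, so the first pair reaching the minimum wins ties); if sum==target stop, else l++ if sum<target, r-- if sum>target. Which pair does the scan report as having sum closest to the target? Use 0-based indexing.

l=0 r=10: -15+38=23 d=5 *, l++
l=1 r=10: -11+38=27 d=1 *, l++
l=2 r=10: -7+38=31 d=3, r--
l=2 r=9: -7+34=27 d=1, l++
l=3 r=9: -4+34=30 d=2, r--
l=3 r=8: -4+33=29 d=1, r--
l=3 r=7: -4+30=26 d=2, l++
l=4 r=7: 17+30=47 d=19, r--
l=4 r=6: 17+23=40 d=12, r--
l=4 r=5: 17+19=36 d=8, r--

pair (-11, 38) with sum 27 (|Δ|=1)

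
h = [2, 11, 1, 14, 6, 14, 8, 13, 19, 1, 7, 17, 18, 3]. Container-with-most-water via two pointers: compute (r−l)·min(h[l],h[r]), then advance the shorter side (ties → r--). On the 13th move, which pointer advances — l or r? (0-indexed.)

r

l=0 r=13: min(2,3)*13=26 best=26 *, l++
l=1 r=13: min(11,3)*12=36 best=36 *, r--
l=1 r=12: min(11,18)*11=121 best=121 *, l++
l=2 r=12: min(1,18)*10=10 best=121, l++
l=3 r=12: min(14,18)*9=126 best=126 *, l++
l=4 r=12: min(6,18)*8=48 best=126, l++
l=5 r=12: min(14,18)*7=98 best=126, l++
l=6 r=12: min(8,18)*6=48 best=126, l++
l=7 r=12: min(13,18)*5=65 best=126, l++
l=8 r=12: min(19,18)*4=72 best=126, r--
l=8 r=11: min(19,17)*3=51 best=126, r--
l=8 r=10: min(19,7)*2=14 best=126, r--
l=8 r=9: min(19,1)*1=1 best=126, r--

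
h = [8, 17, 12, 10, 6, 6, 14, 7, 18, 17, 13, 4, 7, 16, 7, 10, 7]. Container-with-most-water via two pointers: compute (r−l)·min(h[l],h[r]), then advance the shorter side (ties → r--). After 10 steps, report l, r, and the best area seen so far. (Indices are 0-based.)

l=2, r=8, best area=192

l=0 r=16: min(8,7)*16=112 best=112 *, r--
l=0 r=15: min(8,10)*15=120 best=120 *, l++
l=1 r=15: min(17,10)*14=140 best=140 *, r--
l=1 r=14: min(17,7)*13=91 best=140, r--
l=1 r=13: min(17,16)*12=192 best=192 *, r--
l=1 r=12: min(17,7)*11=77 best=192, r--
l=1 r=11: min(17,4)*10=40 best=192, r--
l=1 r=10: min(17,13)*9=117 best=192, r--
l=1 r=9: min(17,17)*8=136 best=192, r--
l=1 r=8: min(17,18)*7=119 best=192, l++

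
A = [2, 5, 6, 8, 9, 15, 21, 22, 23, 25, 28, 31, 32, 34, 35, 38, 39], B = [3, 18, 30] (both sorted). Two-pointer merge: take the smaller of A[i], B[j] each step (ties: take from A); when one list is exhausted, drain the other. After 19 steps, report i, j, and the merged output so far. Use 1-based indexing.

i=17, j=4, merged so far=[2, 3, 5, 6, 8, 9, 15, 18, 21, 22, 23, 25, 28, 30, 31, 32, 34, 35, 38]

[i=1,j=1] A[i]=2<=B[j]=3 take 2 → i++
[i=2,j=1] A[i]=5>B[j]=3 take 3 → j++
[i=2,j=2] A[i]=5<=B[j]=18 take 5 → i++
[i=3,j=2] A[i]=6<=B[j]=18 take 6 → i++
[i=4,j=2] A[i]=8<=B[j]=18 take 8 → i++
[i=5,j=2] A[i]=9<=B[j]=18 take 9 → i++
[i=6,j=2] A[i]=15<=B[j]=18 take 15 → i++
[i=7,j=2] A[i]=21>B[j]=18 take 18 → j++
[i=7,j=3] A[i]=21<=B[j]=30 take 21 → i++
[i=8,j=3] A[i]=22<=B[j]=30 take 22 → i++
[i=9,j=3] A[i]=23<=B[j]=30 take 23 → i++
[i=10,j=3] A[i]=25<=B[j]=30 take 25 → i++
[i=11,j=3] A[i]=28<=B[j]=30 take 28 → i++
[i=12,j=3] A[i]=31>B[j]=30 take 30 → j++
[i=12,j=4] B done, take A[i]=31 → i++
[i=13,j=4] B done, take A[i]=32 → i++
[i=14,j=4] B done, take A[i]=34 → i++
[i=15,j=4] B done, take A[i]=35 → i++
[i=16,j=4] B done, take A[i]=38 → i++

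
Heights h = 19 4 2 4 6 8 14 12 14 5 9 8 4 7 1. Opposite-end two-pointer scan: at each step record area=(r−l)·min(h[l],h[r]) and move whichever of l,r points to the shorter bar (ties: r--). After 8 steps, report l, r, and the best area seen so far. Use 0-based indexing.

l=0, r=6, best area=112

[0,14] min(19,1)*14=14 best=14 * → r--
[0,13] min(19,7)*13=91 best=91 * → r--
[0,12] min(19,4)*12=48 best=91 → r--
[0,11] min(19,8)*11=88 best=91 → r--
[0,10] min(19,9)*10=90 best=91 → r--
[0,9] min(19,5)*9=45 best=91 → r--
[0,8] min(19,14)*8=112 best=112 * → r--
[0,7] min(19,12)*7=84 best=112 → r--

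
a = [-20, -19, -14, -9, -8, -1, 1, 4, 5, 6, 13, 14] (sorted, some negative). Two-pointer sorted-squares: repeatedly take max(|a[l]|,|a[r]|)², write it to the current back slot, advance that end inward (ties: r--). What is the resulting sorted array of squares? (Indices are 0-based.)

[1, 1, 16, 25, 36, 64, 81, 169, 196, 196, 361, 400]

l=0 r=11: |-20|>|14| out[11]=400, l++
l=1 r=11: |-19|>|14| out[10]=361, l++
l=2 r=11: |-14|<=|14| out[9]=196, r--
l=2 r=10: |-14|>|13| out[8]=196, l++
l=3 r=10: |-9|<=|13| out[7]=169, r--
l=3 r=9: |-9|>|6| out[6]=81, l++
l=4 r=9: |-8|>|6| out[5]=64, l++
l=5 r=9: |-1|<=|6| out[4]=36, r--
l=5 r=8: |-1|<=|5| out[3]=25, r--
l=5 r=7: |-1|<=|4| out[2]=16, r--
l=5 r=6: |-1|<=|1| out[1]=1, r--
l=5 r=5: |-1|<=|-1| out[0]=1, r--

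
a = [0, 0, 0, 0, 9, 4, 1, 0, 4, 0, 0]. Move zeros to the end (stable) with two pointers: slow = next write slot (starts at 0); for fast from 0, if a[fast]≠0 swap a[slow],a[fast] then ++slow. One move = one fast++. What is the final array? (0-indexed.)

(s=0,f=0) a[fast]=0 → fast++
(s=0,f=1) a[fast]=0 → fast++
(s=0,f=2) a[fast]=0 → fast++
(s=0,f=3) a[fast]=0 → fast++
(s=0,f=4) a[fast]=9≠0 swap→a[0]=9 → slow++,fast++
(s=1,f=5) a[fast]=4≠0 swap→a[1]=4 → slow++,fast++
(s=2,f=6) a[fast]=1≠0 swap→a[2]=1 → slow++,fast++
(s=3,f=7) a[fast]=0 → fast++
(s=3,f=8) a[fast]=4≠0 swap→a[3]=4 → slow++,fast++
(s=4,f=9) a[fast]=0 → fast++
(s=4,f=10) a[fast]=0 → fast++

[9, 4, 1, 4, 0, 0, 0, 0, 0, 0, 0]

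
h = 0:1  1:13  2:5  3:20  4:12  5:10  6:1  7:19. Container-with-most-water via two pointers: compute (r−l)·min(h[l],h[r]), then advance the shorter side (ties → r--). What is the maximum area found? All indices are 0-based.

l=0 r=7: min(1,19)*7=7 best=7 *, l++
l=1 r=7: min(13,19)*6=78 best=78 *, l++
l=2 r=7: min(5,19)*5=25 best=78, l++
l=3 r=7: min(20,19)*4=76 best=78, r--
l=3 r=6: min(20,1)*3=3 best=78, r--
l=3 r=5: min(20,10)*2=20 best=78, r--
l=3 r=4: min(20,12)*1=12 best=78, r--

max area = 78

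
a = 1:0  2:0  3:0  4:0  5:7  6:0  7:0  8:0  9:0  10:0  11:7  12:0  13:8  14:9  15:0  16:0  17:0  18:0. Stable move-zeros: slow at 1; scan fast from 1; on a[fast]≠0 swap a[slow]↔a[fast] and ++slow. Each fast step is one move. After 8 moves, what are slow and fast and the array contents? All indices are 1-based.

slow=1 fast=1: a[fast]=0, fast++
slow=1 fast=2: a[fast]=0, fast++
slow=1 fast=3: a[fast]=0, fast++
slow=1 fast=4: a[fast]=0, fast++
slow=1 fast=5: a[fast]=7≠0 swap→a[1]=7, slow++,fast++
slow=2 fast=6: a[fast]=0, fast++
slow=2 fast=7: a[fast]=0, fast++
slow=2 fast=8: a[fast]=0, fast++

slow=2, fast=9, a=[7, 0, 0, 0, 0, 0, 0, 0, 0, 0, 7, 0, 8, 9, 0, 0, 0, 0]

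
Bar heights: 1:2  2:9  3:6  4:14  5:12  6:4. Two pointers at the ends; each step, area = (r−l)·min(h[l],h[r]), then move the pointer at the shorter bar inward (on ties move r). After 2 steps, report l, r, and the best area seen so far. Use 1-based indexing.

l=2, r=5, best area=16

l=1 r=6: min(2,4)*5=10 best=10 *, l++
l=2 r=6: min(9,4)*4=16 best=16 *, r--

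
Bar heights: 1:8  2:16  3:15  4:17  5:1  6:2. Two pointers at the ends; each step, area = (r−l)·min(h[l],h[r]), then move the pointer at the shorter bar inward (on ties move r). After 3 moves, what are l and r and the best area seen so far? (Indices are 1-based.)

[1,6] min(8,2)*5=10 best=10 * → r--
[1,5] min(8,1)*4=4 best=10 → r--
[1,4] min(8,17)*3=24 best=24 * → l++

l=2, r=4, best area=24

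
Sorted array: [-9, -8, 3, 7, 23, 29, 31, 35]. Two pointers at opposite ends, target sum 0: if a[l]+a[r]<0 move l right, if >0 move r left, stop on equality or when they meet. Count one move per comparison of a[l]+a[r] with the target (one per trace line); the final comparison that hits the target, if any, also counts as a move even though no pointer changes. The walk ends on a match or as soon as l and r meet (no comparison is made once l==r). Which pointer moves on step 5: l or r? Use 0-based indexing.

l

[0,7] -9+35=26 >0 → r--
[0,6] -9+31=22 >0 → r--
[0,5] -9+29=20 >0 → r--
[0,4] -9+23=14 >0 → r--
[0,3] -9+7=-2 <0 → l++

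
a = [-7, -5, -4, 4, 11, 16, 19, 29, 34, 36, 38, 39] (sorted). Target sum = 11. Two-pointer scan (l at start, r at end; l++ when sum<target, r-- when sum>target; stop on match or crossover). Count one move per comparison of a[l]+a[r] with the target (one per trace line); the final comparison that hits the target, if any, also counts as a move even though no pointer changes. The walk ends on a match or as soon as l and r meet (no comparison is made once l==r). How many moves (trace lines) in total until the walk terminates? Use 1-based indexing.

[1,12] -7+39=32 >11 → r--
[1,11] -7+38=31 >11 → r--
[1,10] -7+36=29 >11 → r--
[1,9] -7+34=27 >11 → r--
[1,8] -7+29=22 >11 → r--
[1,7] -7+19=12 >11 → r--
[1,6] -7+16=9 <11 → l++
[2,6] -5+16=11 → found

8 moves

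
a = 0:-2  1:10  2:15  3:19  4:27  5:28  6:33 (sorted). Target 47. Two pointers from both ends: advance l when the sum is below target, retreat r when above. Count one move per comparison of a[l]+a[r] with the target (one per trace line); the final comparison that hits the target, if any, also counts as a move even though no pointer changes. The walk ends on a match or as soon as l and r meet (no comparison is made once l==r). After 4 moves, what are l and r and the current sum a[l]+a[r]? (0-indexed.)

l=0 r=6: -2+33=31 <47, l++
l=1 r=6: 10+33=43 <47, l++
l=2 r=6: 15+33=48 >47, r--
l=2 r=5: 15+28=43 <47, l++

l=3, r=5, sum=47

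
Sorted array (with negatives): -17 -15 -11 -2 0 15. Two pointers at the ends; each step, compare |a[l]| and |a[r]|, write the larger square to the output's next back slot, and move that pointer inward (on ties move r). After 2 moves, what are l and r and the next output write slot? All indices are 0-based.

l=1, r=4, next write slot=3

[0,5] |-17|>|15| out[5]=289 → l++
[1,5] |-15|<=|15| out[4]=225 → r--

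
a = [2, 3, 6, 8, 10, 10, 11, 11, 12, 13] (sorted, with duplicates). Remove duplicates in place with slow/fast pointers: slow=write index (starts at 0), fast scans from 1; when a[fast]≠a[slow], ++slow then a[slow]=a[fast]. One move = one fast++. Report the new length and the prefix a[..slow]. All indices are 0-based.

length 8; prefix = [2, 3, 6, 8, 10, 11, 12, 13]

slow=0 fast=1: a[fast]=3≠a[slow]=2 write a[1]=3, slow++,fast++
slow=1 fast=2: a[fast]=6≠a[slow]=3 write a[2]=6, slow++,fast++
slow=2 fast=3: a[fast]=8≠a[slow]=6 write a[3]=8, slow++,fast++
slow=3 fast=4: a[fast]=10≠a[slow]=8 write a[4]=10, slow++,fast++
slow=4 fast=5: a[fast]=10=a[slow] dup, fast++
slow=4 fast=6: a[fast]=11≠a[slow]=10 write a[5]=11, slow++,fast++
slow=5 fast=7: a[fast]=11=a[slow] dup, fast++
slow=5 fast=8: a[fast]=12≠a[slow]=11 write a[6]=12, slow++,fast++
slow=6 fast=9: a[fast]=13≠a[slow]=12 write a[7]=13, slow++,fast++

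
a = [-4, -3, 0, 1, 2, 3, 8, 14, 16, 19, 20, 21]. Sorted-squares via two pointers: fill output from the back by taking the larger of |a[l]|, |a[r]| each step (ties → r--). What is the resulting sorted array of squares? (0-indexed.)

l=0 r=11: |-4|<=|21| out[11]=441, r--
l=0 r=10: |-4|<=|20| out[10]=400, r--
l=0 r=9: |-4|<=|19| out[9]=361, r--
l=0 r=8: |-4|<=|16| out[8]=256, r--
l=0 r=7: |-4|<=|14| out[7]=196, r--
l=0 r=6: |-4|<=|8| out[6]=64, r--
l=0 r=5: |-4|>|3| out[5]=16, l++
l=1 r=5: |-3|<=|3| out[4]=9, r--
l=1 r=4: |-3|>|2| out[3]=9, l++
l=2 r=4: |0|<=|2| out[2]=4, r--
l=2 r=3: |0|<=|1| out[1]=1, r--
l=2 r=2: |0|<=|0| out[0]=0, r--

[0, 1, 4, 9, 9, 16, 64, 196, 256, 361, 400, 441]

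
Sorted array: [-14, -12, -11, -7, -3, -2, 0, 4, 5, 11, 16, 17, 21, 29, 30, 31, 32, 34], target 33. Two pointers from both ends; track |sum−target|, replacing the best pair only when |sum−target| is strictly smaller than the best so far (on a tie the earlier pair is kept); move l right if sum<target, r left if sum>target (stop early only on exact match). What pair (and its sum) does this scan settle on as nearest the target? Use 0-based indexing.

l=0 r=17: -14+34=20 d=13 *, l++
l=1 r=17: -12+34=22 d=11 *, l++
l=2 r=17: -11+34=23 d=10 *, l++
l=3 r=17: -7+34=27 d=6 *, l++
l=4 r=17: -3+34=31 d=2 *, l++
l=5 r=17: -2+34=32 d=1 *, l++
l=6 r=17: 0+34=34 d=1, r--
l=6 r=16: 0+32=32 d=1, l++
l=7 r=16: 4+32=36 d=3, r--
l=7 r=15: 4+31=35 d=2, r--
l=7 r=14: 4+30=34 d=1, r--
l=7 r=13: 4+29=33 d=0 *, stop

pair (4, 29) with sum 33 (|Δ|=0)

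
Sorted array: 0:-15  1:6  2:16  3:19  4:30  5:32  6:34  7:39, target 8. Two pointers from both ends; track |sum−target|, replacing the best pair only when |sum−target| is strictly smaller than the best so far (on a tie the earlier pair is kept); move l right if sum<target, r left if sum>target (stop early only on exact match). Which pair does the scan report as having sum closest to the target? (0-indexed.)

l=0 r=7: -15+39=24 d=16 *, r--
l=0 r=6: -15+34=19 d=11 *, r--
l=0 r=5: -15+32=17 d=9 *, r--
l=0 r=4: -15+30=15 d=7 *, r--
l=0 r=3: -15+19=4 d=4 *, l++
l=1 r=3: 6+19=25 d=17, r--
l=1 r=2: 6+16=22 d=14, r--

pair (-15, 19) with sum 4 (|Δ|=4)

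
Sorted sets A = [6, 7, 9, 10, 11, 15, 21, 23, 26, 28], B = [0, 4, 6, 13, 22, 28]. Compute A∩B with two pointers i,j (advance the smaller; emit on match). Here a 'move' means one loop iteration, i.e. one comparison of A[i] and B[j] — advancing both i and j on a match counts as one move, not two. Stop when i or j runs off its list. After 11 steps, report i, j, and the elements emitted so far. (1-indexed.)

i=1 j=1: 6>0, j++
i=1 j=2: 6>4, j++
i=1 j=3: 6==6 emit, i++,j++
i=2 j=4: 7<13, i++
i=3 j=4: 9<13, i++
i=4 j=4: 10<13, i++
i=5 j=4: 11<13, i++
i=6 j=4: 15>13, j++
i=6 j=5: 15<22, i++
i=7 j=5: 21<22, i++
i=8 j=5: 23>22, j++

i=8, j=6, emitted=[6]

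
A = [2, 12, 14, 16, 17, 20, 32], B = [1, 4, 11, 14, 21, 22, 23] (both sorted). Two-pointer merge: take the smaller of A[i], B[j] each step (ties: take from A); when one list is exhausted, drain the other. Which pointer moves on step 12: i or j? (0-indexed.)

j

i=0 j=0: A[i]=2>B[j]=1 take 1, j++
i=0 j=1: A[i]=2<=B[j]=4 take 2, i++
i=1 j=1: A[i]=12>B[j]=4 take 4, j++
i=1 j=2: A[i]=12>B[j]=11 take 11, j++
i=1 j=3: A[i]=12<=B[j]=14 take 12, i++
i=2 j=3: A[i]=14<=B[j]=14 take 14, i++
i=3 j=3: A[i]=16>B[j]=14 take 14, j++
i=3 j=4: A[i]=16<=B[j]=21 take 16, i++
i=4 j=4: A[i]=17<=B[j]=21 take 17, i++
i=5 j=4: A[i]=20<=B[j]=21 take 20, i++
i=6 j=4: A[i]=32>B[j]=21 take 21, j++
i=6 j=5: A[i]=32>B[j]=22 take 22, j++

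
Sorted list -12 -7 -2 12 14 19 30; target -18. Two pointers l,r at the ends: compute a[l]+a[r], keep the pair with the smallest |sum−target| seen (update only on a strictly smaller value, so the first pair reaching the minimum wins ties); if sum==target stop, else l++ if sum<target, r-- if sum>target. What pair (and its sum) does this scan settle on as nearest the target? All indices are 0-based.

l=0 r=6: -12+30=18 d=36 *, r--
l=0 r=5: -12+19=7 d=25 *, r--
l=0 r=4: -12+14=2 d=20 *, r--
l=0 r=3: -12+12=0 d=18 *, r--
l=0 r=2: -12+-2=-14 d=4 *, r--
l=0 r=1: -12+-7=-19 d=1 *, l++

pair (-12, -7) with sum -19 (|Δ|=1)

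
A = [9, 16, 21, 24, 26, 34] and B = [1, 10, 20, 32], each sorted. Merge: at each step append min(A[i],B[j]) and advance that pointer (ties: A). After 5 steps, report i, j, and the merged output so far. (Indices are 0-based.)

i=0 j=0: A[i]=9>B[j]=1 take 1, j++
i=0 j=1: A[i]=9<=B[j]=10 take 9, i++
i=1 j=1: A[i]=16>B[j]=10 take 10, j++
i=1 j=2: A[i]=16<=B[j]=20 take 16, i++
i=2 j=2: A[i]=21>B[j]=20 take 20, j++

i=2, j=3, merged so far=[1, 9, 10, 16, 20]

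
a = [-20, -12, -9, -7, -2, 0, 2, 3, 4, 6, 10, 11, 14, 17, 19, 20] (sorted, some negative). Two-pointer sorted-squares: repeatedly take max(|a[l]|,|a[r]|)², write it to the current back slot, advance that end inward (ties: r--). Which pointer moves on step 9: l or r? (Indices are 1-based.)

l=1 r=16: |-20|<=|20| out[16]=400, r--
l=1 r=15: |-20|>|19| out[15]=400, l++
l=2 r=15: |-12|<=|19| out[14]=361, r--
l=2 r=14: |-12|<=|17| out[13]=289, r--
l=2 r=13: |-12|<=|14| out[12]=196, r--
l=2 r=12: |-12|>|11| out[11]=144, l++
l=3 r=12: |-9|<=|11| out[10]=121, r--
l=3 r=11: |-9|<=|10| out[9]=100, r--
l=3 r=10: |-9|>|6| out[8]=81, l++

l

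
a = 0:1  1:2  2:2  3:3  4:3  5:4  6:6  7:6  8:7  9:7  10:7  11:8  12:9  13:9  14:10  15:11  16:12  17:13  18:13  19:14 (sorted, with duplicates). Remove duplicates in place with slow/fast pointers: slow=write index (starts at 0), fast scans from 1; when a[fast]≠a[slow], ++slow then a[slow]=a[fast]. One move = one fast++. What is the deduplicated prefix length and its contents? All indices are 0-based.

(s=0,f=1) a[fast]=2≠a[slow]=1 write a[1]=2 → slow++,fast++
(s=1,f=2) a[fast]=2=a[slow] dup → fast++
(s=1,f=3) a[fast]=3≠a[slow]=2 write a[2]=3 → slow++,fast++
(s=2,f=4) a[fast]=3=a[slow] dup → fast++
(s=2,f=5) a[fast]=4≠a[slow]=3 write a[3]=4 → slow++,fast++
(s=3,f=6) a[fast]=6≠a[slow]=4 write a[4]=6 → slow++,fast++
(s=4,f=7) a[fast]=6=a[slow] dup → fast++
(s=4,f=8) a[fast]=7≠a[slow]=6 write a[5]=7 → slow++,fast++
(s=5,f=9) a[fast]=7=a[slow] dup → fast++
(s=5,f=10) a[fast]=7=a[slow] dup → fast++
(s=5,f=11) a[fast]=8≠a[slow]=7 write a[6]=8 → slow++,fast++
(s=6,f=12) a[fast]=9≠a[slow]=8 write a[7]=9 → slow++,fast++
(s=7,f=13) a[fast]=9=a[slow] dup → fast++
(s=7,f=14) a[fast]=10≠a[slow]=9 write a[8]=10 → slow++,fast++
(s=8,f=15) a[fast]=11≠a[slow]=10 write a[9]=11 → slow++,fast++
(s=9,f=16) a[fast]=12≠a[slow]=11 write a[10]=12 → slow++,fast++
(s=10,f=17) a[fast]=13≠a[slow]=12 write a[11]=13 → slow++,fast++
(s=11,f=18) a[fast]=13=a[slow] dup → fast++
(s=11,f=19) a[fast]=14≠a[slow]=13 write a[12]=14 → slow++,fast++

length 13; prefix = [1, 2, 3, 4, 6, 7, 8, 9, 10, 11, 12, 13, 14]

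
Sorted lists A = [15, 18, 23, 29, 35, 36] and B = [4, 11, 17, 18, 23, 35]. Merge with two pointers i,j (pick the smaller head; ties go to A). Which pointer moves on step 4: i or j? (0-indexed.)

[i=0,j=0] A[i]=15>B[j]=4 take 4 → j++
[i=0,j=1] A[i]=15>B[j]=11 take 11 → j++
[i=0,j=2] A[i]=15<=B[j]=17 take 15 → i++
[i=1,j=2] A[i]=18>B[j]=17 take 17 → j++

j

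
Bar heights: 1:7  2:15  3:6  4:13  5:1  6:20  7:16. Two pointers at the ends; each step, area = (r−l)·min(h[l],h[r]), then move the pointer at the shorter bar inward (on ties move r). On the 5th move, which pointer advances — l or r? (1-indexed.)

l=1 r=7: min(7,16)*6=42 best=42 *, l++
l=2 r=7: min(15,16)*5=75 best=75 *, l++
l=3 r=7: min(6,16)*4=24 best=75, l++
l=4 r=7: min(13,16)*3=39 best=75, l++
l=5 r=7: min(1,16)*2=2 best=75, l++

l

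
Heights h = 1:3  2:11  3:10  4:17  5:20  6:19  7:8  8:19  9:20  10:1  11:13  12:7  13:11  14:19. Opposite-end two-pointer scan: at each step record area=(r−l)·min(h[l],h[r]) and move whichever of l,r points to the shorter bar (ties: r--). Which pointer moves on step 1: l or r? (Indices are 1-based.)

l=1 r=14: min(3,19)*13=39 best=39 *, l++

l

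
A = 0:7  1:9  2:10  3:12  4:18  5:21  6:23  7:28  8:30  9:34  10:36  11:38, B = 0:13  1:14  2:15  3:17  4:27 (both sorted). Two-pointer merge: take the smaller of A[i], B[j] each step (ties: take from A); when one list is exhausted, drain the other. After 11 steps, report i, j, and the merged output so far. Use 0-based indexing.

i=0 j=0: A[i]=7<=B[j]=13 take 7, i++
i=1 j=0: A[i]=9<=B[j]=13 take 9, i++
i=2 j=0: A[i]=10<=B[j]=13 take 10, i++
i=3 j=0: A[i]=12<=B[j]=13 take 12, i++
i=4 j=0: A[i]=18>B[j]=13 take 13, j++
i=4 j=1: A[i]=18>B[j]=14 take 14, j++
i=4 j=2: A[i]=18>B[j]=15 take 15, j++
i=4 j=3: A[i]=18>B[j]=17 take 17, j++
i=4 j=4: A[i]=18<=B[j]=27 take 18, i++
i=5 j=4: A[i]=21<=B[j]=27 take 21, i++
i=6 j=4: A[i]=23<=B[j]=27 take 23, i++

i=7, j=4, merged so far=[7, 9, 10, 12, 13, 14, 15, 17, 18, 21, 23]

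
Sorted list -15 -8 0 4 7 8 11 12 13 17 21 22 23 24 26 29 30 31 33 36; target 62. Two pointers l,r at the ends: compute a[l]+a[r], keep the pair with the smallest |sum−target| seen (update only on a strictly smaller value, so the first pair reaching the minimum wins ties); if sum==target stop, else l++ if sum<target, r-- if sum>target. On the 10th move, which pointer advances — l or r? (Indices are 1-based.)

l

[1,20] -15+36=21 d=41 * → l++
[2,20] -8+36=28 d=34 * → l++
[3,20] 0+36=36 d=26 * → l++
[4,20] 4+36=40 d=22 * → l++
[5,20] 7+36=43 d=19 * → l++
[6,20] 8+36=44 d=18 * → l++
[7,20] 11+36=47 d=15 * → l++
[8,20] 12+36=48 d=14 * → l++
[9,20] 13+36=49 d=13 * → l++
[10,20] 17+36=53 d=9 * → l++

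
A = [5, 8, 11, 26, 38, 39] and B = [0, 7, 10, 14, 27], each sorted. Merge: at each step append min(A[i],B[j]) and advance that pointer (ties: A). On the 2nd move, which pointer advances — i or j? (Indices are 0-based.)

i

i=0 j=0: A[i]=5>B[j]=0 take 0, j++
i=0 j=1: A[i]=5<=B[j]=7 take 5, i++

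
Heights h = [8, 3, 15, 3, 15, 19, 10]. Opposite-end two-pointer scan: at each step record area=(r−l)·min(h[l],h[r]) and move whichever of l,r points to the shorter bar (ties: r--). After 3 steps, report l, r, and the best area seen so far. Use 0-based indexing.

[0,6] min(8,10)*6=48 best=48 * → l++
[1,6] min(3,10)*5=15 best=48 → l++
[2,6] min(15,10)*4=40 best=48 → r--

l=2, r=5, best area=48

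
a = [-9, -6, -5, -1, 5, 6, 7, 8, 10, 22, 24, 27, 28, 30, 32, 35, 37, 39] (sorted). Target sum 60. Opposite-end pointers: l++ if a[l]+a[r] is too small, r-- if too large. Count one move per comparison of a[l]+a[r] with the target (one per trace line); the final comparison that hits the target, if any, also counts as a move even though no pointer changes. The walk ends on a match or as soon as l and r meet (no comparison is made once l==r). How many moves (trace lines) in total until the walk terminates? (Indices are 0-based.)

16 moves

[0,17] -9+39=30 <60 → l++
[1,17] -6+39=33 <60 → l++
[2,17] -5+39=34 <60 → l++
[3,17] -1+39=38 <60 → l++
[4,17] 5+39=44 <60 → l++
[5,17] 6+39=45 <60 → l++
[6,17] 7+39=46 <60 → l++
[7,17] 8+39=47 <60 → l++
[8,17] 10+39=49 <60 → l++
[9,17] 22+39=61 >60 → r--
[9,16] 22+37=59 <60 → l++
[10,16] 24+37=61 >60 → r--
[10,15] 24+35=59 <60 → l++
[11,15] 27+35=62 >60 → r--
[11,14] 27+32=59 <60 → l++
[12,14] 28+32=60 → found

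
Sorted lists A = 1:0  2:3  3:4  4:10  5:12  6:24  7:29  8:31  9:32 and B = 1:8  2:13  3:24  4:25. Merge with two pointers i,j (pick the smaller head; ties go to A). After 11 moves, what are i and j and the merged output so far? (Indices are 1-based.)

i=1 j=1: A[i]=0<=B[j]=8 take 0, i++
i=2 j=1: A[i]=3<=B[j]=8 take 3, i++
i=3 j=1: A[i]=4<=B[j]=8 take 4, i++
i=4 j=1: A[i]=10>B[j]=8 take 8, j++
i=4 j=2: A[i]=10<=B[j]=13 take 10, i++
i=5 j=2: A[i]=12<=B[j]=13 take 12, i++
i=6 j=2: A[i]=24>B[j]=13 take 13, j++
i=6 j=3: A[i]=24<=B[j]=24 take 24, i++
i=7 j=3: A[i]=29>B[j]=24 take 24, j++
i=7 j=4: A[i]=29>B[j]=25 take 25, j++
i=7 j=5: B done, take A[i]=29, i++

i=8, j=5, merged so far=[0, 3, 4, 8, 10, 12, 13, 24, 24, 25, 29]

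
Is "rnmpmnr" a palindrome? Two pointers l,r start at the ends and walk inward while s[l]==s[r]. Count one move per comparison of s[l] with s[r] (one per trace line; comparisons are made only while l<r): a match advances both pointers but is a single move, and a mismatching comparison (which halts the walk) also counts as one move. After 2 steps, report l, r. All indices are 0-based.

l=2, r=4

l=0 r=6: 'r'=='r', l++,r--
l=1 r=5: 'n'=='n', l++,r--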